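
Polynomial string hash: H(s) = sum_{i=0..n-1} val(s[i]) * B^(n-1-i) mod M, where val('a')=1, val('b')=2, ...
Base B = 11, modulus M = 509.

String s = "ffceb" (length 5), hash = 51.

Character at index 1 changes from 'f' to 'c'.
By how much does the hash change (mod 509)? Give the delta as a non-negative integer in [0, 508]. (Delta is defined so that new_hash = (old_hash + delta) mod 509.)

Delta formula: (val(new) - val(old)) * B^(n-1-k) mod M
  val('c') - val('f') = 3 - 6 = -3
  B^(n-1-k) = 11^3 mod 509 = 313
  Delta = -3 * 313 mod 509 = 79

Answer: 79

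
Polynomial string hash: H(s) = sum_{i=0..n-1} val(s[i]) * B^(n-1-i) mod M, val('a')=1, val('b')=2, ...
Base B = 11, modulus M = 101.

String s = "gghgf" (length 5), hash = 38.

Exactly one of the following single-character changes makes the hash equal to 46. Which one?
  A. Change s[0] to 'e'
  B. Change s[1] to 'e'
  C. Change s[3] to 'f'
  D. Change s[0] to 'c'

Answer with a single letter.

Option A: s[0]='g'->'e', delta=(5-7)*11^4 mod 101 = 8, hash=38+8 mod 101 = 46 <-- target
Option B: s[1]='g'->'e', delta=(5-7)*11^3 mod 101 = 65, hash=38+65 mod 101 = 2
Option C: s[3]='g'->'f', delta=(6-7)*11^1 mod 101 = 90, hash=38+90 mod 101 = 27
Option D: s[0]='g'->'c', delta=(3-7)*11^4 mod 101 = 16, hash=38+16 mod 101 = 54

Answer: A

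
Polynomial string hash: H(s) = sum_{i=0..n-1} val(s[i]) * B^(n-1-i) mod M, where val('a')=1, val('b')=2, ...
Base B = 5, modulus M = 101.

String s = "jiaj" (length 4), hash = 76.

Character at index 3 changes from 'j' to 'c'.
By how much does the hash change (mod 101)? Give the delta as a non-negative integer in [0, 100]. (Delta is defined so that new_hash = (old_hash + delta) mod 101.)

Answer: 94

Derivation:
Delta formula: (val(new) - val(old)) * B^(n-1-k) mod M
  val('c') - val('j') = 3 - 10 = -7
  B^(n-1-k) = 5^0 mod 101 = 1
  Delta = -7 * 1 mod 101 = 94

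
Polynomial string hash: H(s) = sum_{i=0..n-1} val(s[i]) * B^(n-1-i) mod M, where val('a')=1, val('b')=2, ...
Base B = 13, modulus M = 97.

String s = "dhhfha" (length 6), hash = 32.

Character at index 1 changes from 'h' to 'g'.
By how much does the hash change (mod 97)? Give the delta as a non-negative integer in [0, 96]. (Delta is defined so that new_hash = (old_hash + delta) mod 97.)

Answer: 54

Derivation:
Delta formula: (val(new) - val(old)) * B^(n-1-k) mod M
  val('g') - val('h') = 7 - 8 = -1
  B^(n-1-k) = 13^4 mod 97 = 43
  Delta = -1 * 43 mod 97 = 54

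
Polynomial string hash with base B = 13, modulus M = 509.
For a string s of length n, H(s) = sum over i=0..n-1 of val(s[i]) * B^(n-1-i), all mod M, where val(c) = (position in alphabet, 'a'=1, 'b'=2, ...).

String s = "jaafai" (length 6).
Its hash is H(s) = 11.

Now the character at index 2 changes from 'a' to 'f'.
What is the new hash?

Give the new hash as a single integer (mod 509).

val('a') = 1, val('f') = 6
Position k = 2, exponent = n-1-k = 3
B^3 mod M = 13^3 mod 509 = 161
Delta = (6 - 1) * 161 mod 509 = 296
New hash = (11 + 296) mod 509 = 307

Answer: 307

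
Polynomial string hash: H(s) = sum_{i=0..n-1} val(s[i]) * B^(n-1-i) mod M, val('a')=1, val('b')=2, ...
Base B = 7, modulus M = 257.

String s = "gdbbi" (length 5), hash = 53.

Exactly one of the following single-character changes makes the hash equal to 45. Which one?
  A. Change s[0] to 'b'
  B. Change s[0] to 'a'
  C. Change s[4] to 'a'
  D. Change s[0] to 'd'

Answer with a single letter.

Option A: s[0]='g'->'b', delta=(2-7)*7^4 mod 257 = 74, hash=53+74 mod 257 = 127
Option B: s[0]='g'->'a', delta=(1-7)*7^4 mod 257 = 243, hash=53+243 mod 257 = 39
Option C: s[4]='i'->'a', delta=(1-9)*7^0 mod 257 = 249, hash=53+249 mod 257 = 45 <-- target
Option D: s[0]='g'->'d', delta=(4-7)*7^4 mod 257 = 250, hash=53+250 mod 257 = 46

Answer: C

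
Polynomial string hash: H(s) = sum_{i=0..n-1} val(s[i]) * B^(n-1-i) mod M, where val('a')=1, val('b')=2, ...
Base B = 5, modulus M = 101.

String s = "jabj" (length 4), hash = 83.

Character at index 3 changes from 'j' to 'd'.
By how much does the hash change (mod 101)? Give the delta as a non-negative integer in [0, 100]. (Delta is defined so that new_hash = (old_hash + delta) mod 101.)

Delta formula: (val(new) - val(old)) * B^(n-1-k) mod M
  val('d') - val('j') = 4 - 10 = -6
  B^(n-1-k) = 5^0 mod 101 = 1
  Delta = -6 * 1 mod 101 = 95

Answer: 95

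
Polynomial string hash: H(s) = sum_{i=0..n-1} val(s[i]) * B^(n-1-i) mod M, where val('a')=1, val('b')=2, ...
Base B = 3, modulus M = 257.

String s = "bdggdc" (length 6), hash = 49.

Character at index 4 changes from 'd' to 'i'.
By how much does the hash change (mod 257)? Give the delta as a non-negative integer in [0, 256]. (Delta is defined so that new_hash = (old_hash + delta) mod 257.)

Answer: 15

Derivation:
Delta formula: (val(new) - val(old)) * B^(n-1-k) mod M
  val('i') - val('d') = 9 - 4 = 5
  B^(n-1-k) = 3^1 mod 257 = 3
  Delta = 5 * 3 mod 257 = 15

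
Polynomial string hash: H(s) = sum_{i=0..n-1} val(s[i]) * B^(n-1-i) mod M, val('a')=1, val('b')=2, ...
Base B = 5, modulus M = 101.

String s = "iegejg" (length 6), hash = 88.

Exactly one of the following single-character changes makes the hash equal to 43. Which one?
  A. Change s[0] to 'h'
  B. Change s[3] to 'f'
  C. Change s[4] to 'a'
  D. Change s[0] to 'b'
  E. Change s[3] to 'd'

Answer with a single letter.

Option A: s[0]='i'->'h', delta=(8-9)*5^5 mod 101 = 6, hash=88+6 mod 101 = 94
Option B: s[3]='e'->'f', delta=(6-5)*5^2 mod 101 = 25, hash=88+25 mod 101 = 12
Option C: s[4]='j'->'a', delta=(1-10)*5^1 mod 101 = 56, hash=88+56 mod 101 = 43 <-- target
Option D: s[0]='i'->'b', delta=(2-9)*5^5 mod 101 = 42, hash=88+42 mod 101 = 29
Option E: s[3]='e'->'d', delta=(4-5)*5^2 mod 101 = 76, hash=88+76 mod 101 = 63

Answer: C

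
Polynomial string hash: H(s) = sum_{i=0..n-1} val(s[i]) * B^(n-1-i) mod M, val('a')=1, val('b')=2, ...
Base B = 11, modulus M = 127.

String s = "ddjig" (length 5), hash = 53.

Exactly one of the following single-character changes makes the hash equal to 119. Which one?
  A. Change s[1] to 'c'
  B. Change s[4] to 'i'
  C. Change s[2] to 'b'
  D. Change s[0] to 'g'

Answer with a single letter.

Option A: s[1]='d'->'c', delta=(3-4)*11^3 mod 127 = 66, hash=53+66 mod 127 = 119 <-- target
Option B: s[4]='g'->'i', delta=(9-7)*11^0 mod 127 = 2, hash=53+2 mod 127 = 55
Option C: s[2]='j'->'b', delta=(2-10)*11^2 mod 127 = 48, hash=53+48 mod 127 = 101
Option D: s[0]='d'->'g', delta=(7-4)*11^4 mod 127 = 108, hash=53+108 mod 127 = 34

Answer: A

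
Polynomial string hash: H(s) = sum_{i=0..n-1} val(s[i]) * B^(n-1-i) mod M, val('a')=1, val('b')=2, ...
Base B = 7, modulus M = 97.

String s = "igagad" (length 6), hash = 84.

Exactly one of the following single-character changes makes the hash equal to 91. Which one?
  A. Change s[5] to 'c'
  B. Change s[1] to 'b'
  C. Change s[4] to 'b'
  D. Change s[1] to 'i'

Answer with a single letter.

Option A: s[5]='d'->'c', delta=(3-4)*7^0 mod 97 = 96, hash=84+96 mod 97 = 83
Option B: s[1]='g'->'b', delta=(2-7)*7^4 mod 97 = 23, hash=84+23 mod 97 = 10
Option C: s[4]='a'->'b', delta=(2-1)*7^1 mod 97 = 7, hash=84+7 mod 97 = 91 <-- target
Option D: s[1]='g'->'i', delta=(9-7)*7^4 mod 97 = 49, hash=84+49 mod 97 = 36

Answer: C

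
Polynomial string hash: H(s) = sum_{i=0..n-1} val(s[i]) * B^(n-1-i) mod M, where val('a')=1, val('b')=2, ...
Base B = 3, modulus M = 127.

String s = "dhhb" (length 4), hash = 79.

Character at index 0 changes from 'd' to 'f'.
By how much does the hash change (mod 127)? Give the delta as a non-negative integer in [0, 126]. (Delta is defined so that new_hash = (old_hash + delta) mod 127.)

Answer: 54

Derivation:
Delta formula: (val(new) - val(old)) * B^(n-1-k) mod M
  val('f') - val('d') = 6 - 4 = 2
  B^(n-1-k) = 3^3 mod 127 = 27
  Delta = 2 * 27 mod 127 = 54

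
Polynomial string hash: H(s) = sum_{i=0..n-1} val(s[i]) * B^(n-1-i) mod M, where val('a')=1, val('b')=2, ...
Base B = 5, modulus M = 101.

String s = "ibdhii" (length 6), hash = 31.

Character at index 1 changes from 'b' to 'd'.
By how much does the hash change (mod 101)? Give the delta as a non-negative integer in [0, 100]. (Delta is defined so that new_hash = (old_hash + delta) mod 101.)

Answer: 38

Derivation:
Delta formula: (val(new) - val(old)) * B^(n-1-k) mod M
  val('d') - val('b') = 4 - 2 = 2
  B^(n-1-k) = 5^4 mod 101 = 19
  Delta = 2 * 19 mod 101 = 38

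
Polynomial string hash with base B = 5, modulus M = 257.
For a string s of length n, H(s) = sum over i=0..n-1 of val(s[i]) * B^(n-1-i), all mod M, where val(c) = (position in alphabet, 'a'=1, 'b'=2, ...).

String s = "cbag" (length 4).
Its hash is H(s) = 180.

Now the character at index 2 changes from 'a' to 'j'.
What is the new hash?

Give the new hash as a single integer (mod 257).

val('a') = 1, val('j') = 10
Position k = 2, exponent = n-1-k = 1
B^1 mod M = 5^1 mod 257 = 5
Delta = (10 - 1) * 5 mod 257 = 45
New hash = (180 + 45) mod 257 = 225

Answer: 225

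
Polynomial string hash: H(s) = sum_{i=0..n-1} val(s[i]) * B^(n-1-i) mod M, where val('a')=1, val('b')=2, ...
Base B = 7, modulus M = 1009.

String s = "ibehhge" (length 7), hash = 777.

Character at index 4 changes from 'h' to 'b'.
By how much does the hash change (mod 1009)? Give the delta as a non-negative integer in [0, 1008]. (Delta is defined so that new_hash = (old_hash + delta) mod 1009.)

Delta formula: (val(new) - val(old)) * B^(n-1-k) mod M
  val('b') - val('h') = 2 - 8 = -6
  B^(n-1-k) = 7^2 mod 1009 = 49
  Delta = -6 * 49 mod 1009 = 715

Answer: 715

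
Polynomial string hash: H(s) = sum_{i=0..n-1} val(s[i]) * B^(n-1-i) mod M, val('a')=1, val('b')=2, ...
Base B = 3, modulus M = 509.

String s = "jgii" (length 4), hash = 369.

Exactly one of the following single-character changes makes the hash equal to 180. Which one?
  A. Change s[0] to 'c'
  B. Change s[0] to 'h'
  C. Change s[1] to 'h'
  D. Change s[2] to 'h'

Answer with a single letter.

Option A: s[0]='j'->'c', delta=(3-10)*3^3 mod 509 = 320, hash=369+320 mod 509 = 180 <-- target
Option B: s[0]='j'->'h', delta=(8-10)*3^3 mod 509 = 455, hash=369+455 mod 509 = 315
Option C: s[1]='g'->'h', delta=(8-7)*3^2 mod 509 = 9, hash=369+9 mod 509 = 378
Option D: s[2]='i'->'h', delta=(8-9)*3^1 mod 509 = 506, hash=369+506 mod 509 = 366

Answer: A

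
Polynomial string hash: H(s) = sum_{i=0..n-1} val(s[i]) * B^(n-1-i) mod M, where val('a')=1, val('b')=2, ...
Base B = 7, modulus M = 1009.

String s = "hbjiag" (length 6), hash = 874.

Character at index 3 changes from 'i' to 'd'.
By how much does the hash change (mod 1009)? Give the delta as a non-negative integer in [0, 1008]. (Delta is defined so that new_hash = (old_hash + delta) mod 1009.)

Delta formula: (val(new) - val(old)) * B^(n-1-k) mod M
  val('d') - val('i') = 4 - 9 = -5
  B^(n-1-k) = 7^2 mod 1009 = 49
  Delta = -5 * 49 mod 1009 = 764

Answer: 764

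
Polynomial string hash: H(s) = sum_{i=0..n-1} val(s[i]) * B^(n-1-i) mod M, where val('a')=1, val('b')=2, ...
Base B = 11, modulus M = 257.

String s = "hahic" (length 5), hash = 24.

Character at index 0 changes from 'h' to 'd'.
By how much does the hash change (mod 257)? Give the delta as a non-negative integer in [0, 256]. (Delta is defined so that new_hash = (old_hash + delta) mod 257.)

Delta formula: (val(new) - val(old)) * B^(n-1-k) mod M
  val('d') - val('h') = 4 - 8 = -4
  B^(n-1-k) = 11^4 mod 257 = 249
  Delta = -4 * 249 mod 257 = 32

Answer: 32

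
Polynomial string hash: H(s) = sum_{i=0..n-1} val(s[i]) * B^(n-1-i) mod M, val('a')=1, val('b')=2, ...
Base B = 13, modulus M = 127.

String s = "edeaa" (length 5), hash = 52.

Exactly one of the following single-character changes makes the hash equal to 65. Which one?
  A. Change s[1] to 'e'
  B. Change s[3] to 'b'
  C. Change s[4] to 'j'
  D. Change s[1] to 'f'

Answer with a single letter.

Answer: B

Derivation:
Option A: s[1]='d'->'e', delta=(5-4)*13^3 mod 127 = 38, hash=52+38 mod 127 = 90
Option B: s[3]='a'->'b', delta=(2-1)*13^1 mod 127 = 13, hash=52+13 mod 127 = 65 <-- target
Option C: s[4]='a'->'j', delta=(10-1)*13^0 mod 127 = 9, hash=52+9 mod 127 = 61
Option D: s[1]='d'->'f', delta=(6-4)*13^3 mod 127 = 76, hash=52+76 mod 127 = 1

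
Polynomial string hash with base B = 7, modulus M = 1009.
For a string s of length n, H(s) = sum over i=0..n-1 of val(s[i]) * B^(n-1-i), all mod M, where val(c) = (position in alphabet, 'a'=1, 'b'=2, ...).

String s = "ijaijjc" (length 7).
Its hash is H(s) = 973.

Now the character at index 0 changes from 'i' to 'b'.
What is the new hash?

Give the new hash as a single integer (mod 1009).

val('i') = 9, val('b') = 2
Position k = 0, exponent = n-1-k = 6
B^6 mod M = 7^6 mod 1009 = 605
Delta = (2 - 9) * 605 mod 1009 = 810
New hash = (973 + 810) mod 1009 = 774

Answer: 774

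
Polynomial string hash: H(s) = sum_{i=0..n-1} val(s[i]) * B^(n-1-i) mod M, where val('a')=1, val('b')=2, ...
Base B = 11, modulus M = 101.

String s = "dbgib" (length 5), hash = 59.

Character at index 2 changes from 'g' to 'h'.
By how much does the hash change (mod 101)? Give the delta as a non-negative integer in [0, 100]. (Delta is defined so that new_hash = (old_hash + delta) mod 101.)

Answer: 20

Derivation:
Delta formula: (val(new) - val(old)) * B^(n-1-k) mod M
  val('h') - val('g') = 8 - 7 = 1
  B^(n-1-k) = 11^2 mod 101 = 20
  Delta = 1 * 20 mod 101 = 20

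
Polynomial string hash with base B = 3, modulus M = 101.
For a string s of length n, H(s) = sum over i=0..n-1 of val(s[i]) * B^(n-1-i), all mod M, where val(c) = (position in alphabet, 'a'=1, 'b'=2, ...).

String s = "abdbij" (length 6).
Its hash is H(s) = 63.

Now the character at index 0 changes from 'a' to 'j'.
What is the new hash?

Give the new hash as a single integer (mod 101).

val('a') = 1, val('j') = 10
Position k = 0, exponent = n-1-k = 5
B^5 mod M = 3^5 mod 101 = 41
Delta = (10 - 1) * 41 mod 101 = 66
New hash = (63 + 66) mod 101 = 28

Answer: 28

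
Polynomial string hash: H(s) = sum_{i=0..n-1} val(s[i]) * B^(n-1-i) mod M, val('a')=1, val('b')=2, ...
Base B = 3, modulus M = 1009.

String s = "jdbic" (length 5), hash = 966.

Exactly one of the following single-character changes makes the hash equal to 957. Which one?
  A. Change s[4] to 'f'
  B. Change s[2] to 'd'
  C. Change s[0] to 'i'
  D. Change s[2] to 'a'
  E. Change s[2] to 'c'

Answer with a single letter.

Option A: s[4]='c'->'f', delta=(6-3)*3^0 mod 1009 = 3, hash=966+3 mod 1009 = 969
Option B: s[2]='b'->'d', delta=(4-2)*3^2 mod 1009 = 18, hash=966+18 mod 1009 = 984
Option C: s[0]='j'->'i', delta=(9-10)*3^4 mod 1009 = 928, hash=966+928 mod 1009 = 885
Option D: s[2]='b'->'a', delta=(1-2)*3^2 mod 1009 = 1000, hash=966+1000 mod 1009 = 957 <-- target
Option E: s[2]='b'->'c', delta=(3-2)*3^2 mod 1009 = 9, hash=966+9 mod 1009 = 975

Answer: D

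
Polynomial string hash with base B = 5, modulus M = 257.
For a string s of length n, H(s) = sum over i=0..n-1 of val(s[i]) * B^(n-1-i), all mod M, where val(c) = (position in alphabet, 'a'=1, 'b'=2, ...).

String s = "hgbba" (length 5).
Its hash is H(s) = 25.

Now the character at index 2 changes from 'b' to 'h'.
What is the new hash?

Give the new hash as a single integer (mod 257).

Answer: 175

Derivation:
val('b') = 2, val('h') = 8
Position k = 2, exponent = n-1-k = 2
B^2 mod M = 5^2 mod 257 = 25
Delta = (8 - 2) * 25 mod 257 = 150
New hash = (25 + 150) mod 257 = 175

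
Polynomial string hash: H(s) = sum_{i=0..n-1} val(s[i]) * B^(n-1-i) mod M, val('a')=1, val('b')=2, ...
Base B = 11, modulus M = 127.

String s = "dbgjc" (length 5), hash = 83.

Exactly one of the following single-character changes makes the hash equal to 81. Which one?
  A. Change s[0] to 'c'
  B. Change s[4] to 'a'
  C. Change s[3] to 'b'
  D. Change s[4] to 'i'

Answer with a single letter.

Option A: s[0]='d'->'c', delta=(3-4)*11^4 mod 127 = 91, hash=83+91 mod 127 = 47
Option B: s[4]='c'->'a', delta=(1-3)*11^0 mod 127 = 125, hash=83+125 mod 127 = 81 <-- target
Option C: s[3]='j'->'b', delta=(2-10)*11^1 mod 127 = 39, hash=83+39 mod 127 = 122
Option D: s[4]='c'->'i', delta=(9-3)*11^0 mod 127 = 6, hash=83+6 mod 127 = 89

Answer: B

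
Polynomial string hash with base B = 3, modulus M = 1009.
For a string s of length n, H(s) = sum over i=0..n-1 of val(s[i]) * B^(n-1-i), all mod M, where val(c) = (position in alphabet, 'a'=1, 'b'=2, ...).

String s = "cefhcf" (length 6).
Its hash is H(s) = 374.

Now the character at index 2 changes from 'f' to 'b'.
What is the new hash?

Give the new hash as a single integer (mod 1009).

val('f') = 6, val('b') = 2
Position k = 2, exponent = n-1-k = 3
B^3 mod M = 3^3 mod 1009 = 27
Delta = (2 - 6) * 27 mod 1009 = 901
New hash = (374 + 901) mod 1009 = 266

Answer: 266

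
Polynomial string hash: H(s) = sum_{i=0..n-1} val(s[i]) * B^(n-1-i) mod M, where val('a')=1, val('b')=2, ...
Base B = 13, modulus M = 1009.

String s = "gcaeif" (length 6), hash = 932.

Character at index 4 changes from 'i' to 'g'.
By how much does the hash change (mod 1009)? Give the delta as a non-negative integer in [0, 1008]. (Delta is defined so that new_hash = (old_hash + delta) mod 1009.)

Delta formula: (val(new) - val(old)) * B^(n-1-k) mod M
  val('g') - val('i') = 7 - 9 = -2
  B^(n-1-k) = 13^1 mod 1009 = 13
  Delta = -2 * 13 mod 1009 = 983

Answer: 983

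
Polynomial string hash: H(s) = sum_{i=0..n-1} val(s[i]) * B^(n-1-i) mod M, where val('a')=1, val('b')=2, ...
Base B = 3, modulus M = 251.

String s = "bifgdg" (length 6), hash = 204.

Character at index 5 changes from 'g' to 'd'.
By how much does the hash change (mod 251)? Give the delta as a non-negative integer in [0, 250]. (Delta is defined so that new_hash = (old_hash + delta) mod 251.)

Delta formula: (val(new) - val(old)) * B^(n-1-k) mod M
  val('d') - val('g') = 4 - 7 = -3
  B^(n-1-k) = 3^0 mod 251 = 1
  Delta = -3 * 1 mod 251 = 248

Answer: 248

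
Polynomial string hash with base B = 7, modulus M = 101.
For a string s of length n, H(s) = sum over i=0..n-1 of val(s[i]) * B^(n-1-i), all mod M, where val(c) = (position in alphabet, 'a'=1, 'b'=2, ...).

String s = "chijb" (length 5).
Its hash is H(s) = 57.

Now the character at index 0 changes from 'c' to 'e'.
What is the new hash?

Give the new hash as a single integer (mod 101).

val('c') = 3, val('e') = 5
Position k = 0, exponent = n-1-k = 4
B^4 mod M = 7^4 mod 101 = 78
Delta = (5 - 3) * 78 mod 101 = 55
New hash = (57 + 55) mod 101 = 11

Answer: 11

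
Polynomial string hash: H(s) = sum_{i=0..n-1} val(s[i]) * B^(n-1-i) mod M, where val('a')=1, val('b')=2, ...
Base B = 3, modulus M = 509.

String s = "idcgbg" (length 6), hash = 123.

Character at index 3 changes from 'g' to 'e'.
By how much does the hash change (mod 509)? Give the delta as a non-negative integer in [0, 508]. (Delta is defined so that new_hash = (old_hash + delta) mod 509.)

Delta formula: (val(new) - val(old)) * B^(n-1-k) mod M
  val('e') - val('g') = 5 - 7 = -2
  B^(n-1-k) = 3^2 mod 509 = 9
  Delta = -2 * 9 mod 509 = 491

Answer: 491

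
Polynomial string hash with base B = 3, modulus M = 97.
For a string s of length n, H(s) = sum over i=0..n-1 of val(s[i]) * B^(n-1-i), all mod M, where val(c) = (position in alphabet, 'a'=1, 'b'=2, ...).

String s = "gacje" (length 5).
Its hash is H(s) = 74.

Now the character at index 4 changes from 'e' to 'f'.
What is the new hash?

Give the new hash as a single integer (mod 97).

Answer: 75

Derivation:
val('e') = 5, val('f') = 6
Position k = 4, exponent = n-1-k = 0
B^0 mod M = 3^0 mod 97 = 1
Delta = (6 - 5) * 1 mod 97 = 1
New hash = (74 + 1) mod 97 = 75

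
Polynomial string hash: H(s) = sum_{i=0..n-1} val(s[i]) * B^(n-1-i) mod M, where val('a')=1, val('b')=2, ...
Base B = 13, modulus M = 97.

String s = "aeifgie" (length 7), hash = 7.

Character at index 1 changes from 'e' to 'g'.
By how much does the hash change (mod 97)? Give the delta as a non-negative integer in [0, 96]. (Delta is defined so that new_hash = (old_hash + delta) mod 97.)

Answer: 51

Derivation:
Delta formula: (val(new) - val(old)) * B^(n-1-k) mod M
  val('g') - val('e') = 7 - 5 = 2
  B^(n-1-k) = 13^5 mod 97 = 74
  Delta = 2 * 74 mod 97 = 51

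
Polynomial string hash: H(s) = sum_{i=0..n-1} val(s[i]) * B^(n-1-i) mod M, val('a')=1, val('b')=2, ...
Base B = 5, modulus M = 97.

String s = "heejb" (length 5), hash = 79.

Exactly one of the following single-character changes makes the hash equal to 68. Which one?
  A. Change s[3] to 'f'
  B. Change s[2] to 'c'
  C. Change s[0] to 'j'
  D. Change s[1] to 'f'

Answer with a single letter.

Answer: C

Derivation:
Option A: s[3]='j'->'f', delta=(6-10)*5^1 mod 97 = 77, hash=79+77 mod 97 = 59
Option B: s[2]='e'->'c', delta=(3-5)*5^2 mod 97 = 47, hash=79+47 mod 97 = 29
Option C: s[0]='h'->'j', delta=(10-8)*5^4 mod 97 = 86, hash=79+86 mod 97 = 68 <-- target
Option D: s[1]='e'->'f', delta=(6-5)*5^3 mod 97 = 28, hash=79+28 mod 97 = 10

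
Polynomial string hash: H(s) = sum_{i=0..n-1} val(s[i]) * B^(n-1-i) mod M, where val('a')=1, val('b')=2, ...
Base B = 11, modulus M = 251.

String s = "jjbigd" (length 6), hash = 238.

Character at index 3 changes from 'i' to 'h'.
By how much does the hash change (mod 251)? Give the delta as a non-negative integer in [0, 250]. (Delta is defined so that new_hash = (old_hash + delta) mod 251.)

Answer: 130

Derivation:
Delta formula: (val(new) - val(old)) * B^(n-1-k) mod M
  val('h') - val('i') = 8 - 9 = -1
  B^(n-1-k) = 11^2 mod 251 = 121
  Delta = -1 * 121 mod 251 = 130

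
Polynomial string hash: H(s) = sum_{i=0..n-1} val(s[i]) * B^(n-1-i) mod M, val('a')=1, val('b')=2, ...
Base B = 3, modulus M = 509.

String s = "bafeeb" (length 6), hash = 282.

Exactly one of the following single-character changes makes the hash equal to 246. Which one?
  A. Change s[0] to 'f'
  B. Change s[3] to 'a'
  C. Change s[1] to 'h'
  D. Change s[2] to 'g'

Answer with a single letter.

Option A: s[0]='b'->'f', delta=(6-2)*3^5 mod 509 = 463, hash=282+463 mod 509 = 236
Option B: s[3]='e'->'a', delta=(1-5)*3^2 mod 509 = 473, hash=282+473 mod 509 = 246 <-- target
Option C: s[1]='a'->'h', delta=(8-1)*3^4 mod 509 = 58, hash=282+58 mod 509 = 340
Option D: s[2]='f'->'g', delta=(7-6)*3^3 mod 509 = 27, hash=282+27 mod 509 = 309

Answer: B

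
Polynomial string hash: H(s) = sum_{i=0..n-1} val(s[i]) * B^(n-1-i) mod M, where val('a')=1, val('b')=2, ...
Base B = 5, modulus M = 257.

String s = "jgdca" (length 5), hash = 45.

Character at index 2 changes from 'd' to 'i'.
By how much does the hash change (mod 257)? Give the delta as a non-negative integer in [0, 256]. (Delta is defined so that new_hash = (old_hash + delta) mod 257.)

Answer: 125

Derivation:
Delta formula: (val(new) - val(old)) * B^(n-1-k) mod M
  val('i') - val('d') = 9 - 4 = 5
  B^(n-1-k) = 5^2 mod 257 = 25
  Delta = 5 * 25 mod 257 = 125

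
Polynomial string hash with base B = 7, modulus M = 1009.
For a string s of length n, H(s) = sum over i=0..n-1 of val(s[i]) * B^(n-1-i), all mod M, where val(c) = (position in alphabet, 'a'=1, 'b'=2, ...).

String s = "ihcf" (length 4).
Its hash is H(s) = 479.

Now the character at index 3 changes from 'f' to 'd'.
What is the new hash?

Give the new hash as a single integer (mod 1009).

val('f') = 6, val('d') = 4
Position k = 3, exponent = n-1-k = 0
B^0 mod M = 7^0 mod 1009 = 1
Delta = (4 - 6) * 1 mod 1009 = 1007
New hash = (479 + 1007) mod 1009 = 477

Answer: 477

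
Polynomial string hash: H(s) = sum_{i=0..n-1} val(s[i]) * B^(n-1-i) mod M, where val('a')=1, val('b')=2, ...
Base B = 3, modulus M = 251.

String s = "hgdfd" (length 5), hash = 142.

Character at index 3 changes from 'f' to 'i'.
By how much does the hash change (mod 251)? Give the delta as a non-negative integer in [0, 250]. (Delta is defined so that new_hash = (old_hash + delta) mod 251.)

Answer: 9

Derivation:
Delta formula: (val(new) - val(old)) * B^(n-1-k) mod M
  val('i') - val('f') = 9 - 6 = 3
  B^(n-1-k) = 3^1 mod 251 = 3
  Delta = 3 * 3 mod 251 = 9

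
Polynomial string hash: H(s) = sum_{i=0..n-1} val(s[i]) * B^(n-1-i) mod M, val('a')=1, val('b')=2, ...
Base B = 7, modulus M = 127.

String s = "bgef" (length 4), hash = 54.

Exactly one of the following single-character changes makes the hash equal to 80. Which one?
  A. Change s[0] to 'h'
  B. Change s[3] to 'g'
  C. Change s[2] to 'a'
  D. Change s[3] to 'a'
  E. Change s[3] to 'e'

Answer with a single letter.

Option A: s[0]='b'->'h', delta=(8-2)*7^3 mod 127 = 26, hash=54+26 mod 127 = 80 <-- target
Option B: s[3]='f'->'g', delta=(7-6)*7^0 mod 127 = 1, hash=54+1 mod 127 = 55
Option C: s[2]='e'->'a', delta=(1-5)*7^1 mod 127 = 99, hash=54+99 mod 127 = 26
Option D: s[3]='f'->'a', delta=(1-6)*7^0 mod 127 = 122, hash=54+122 mod 127 = 49
Option E: s[3]='f'->'e', delta=(5-6)*7^0 mod 127 = 126, hash=54+126 mod 127 = 53

Answer: A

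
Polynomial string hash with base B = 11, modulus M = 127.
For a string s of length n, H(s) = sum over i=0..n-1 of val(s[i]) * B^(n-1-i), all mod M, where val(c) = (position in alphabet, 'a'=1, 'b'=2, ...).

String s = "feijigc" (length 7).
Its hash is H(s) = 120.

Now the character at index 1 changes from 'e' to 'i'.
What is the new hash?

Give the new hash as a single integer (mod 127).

val('e') = 5, val('i') = 9
Position k = 1, exponent = n-1-k = 5
B^5 mod M = 11^5 mod 127 = 15
Delta = (9 - 5) * 15 mod 127 = 60
New hash = (120 + 60) mod 127 = 53

Answer: 53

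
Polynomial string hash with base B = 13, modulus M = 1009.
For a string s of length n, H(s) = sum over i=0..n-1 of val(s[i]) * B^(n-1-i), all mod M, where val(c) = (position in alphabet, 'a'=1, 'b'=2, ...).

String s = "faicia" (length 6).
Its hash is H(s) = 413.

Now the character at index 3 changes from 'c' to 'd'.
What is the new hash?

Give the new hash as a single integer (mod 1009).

val('c') = 3, val('d') = 4
Position k = 3, exponent = n-1-k = 2
B^2 mod M = 13^2 mod 1009 = 169
Delta = (4 - 3) * 169 mod 1009 = 169
New hash = (413 + 169) mod 1009 = 582

Answer: 582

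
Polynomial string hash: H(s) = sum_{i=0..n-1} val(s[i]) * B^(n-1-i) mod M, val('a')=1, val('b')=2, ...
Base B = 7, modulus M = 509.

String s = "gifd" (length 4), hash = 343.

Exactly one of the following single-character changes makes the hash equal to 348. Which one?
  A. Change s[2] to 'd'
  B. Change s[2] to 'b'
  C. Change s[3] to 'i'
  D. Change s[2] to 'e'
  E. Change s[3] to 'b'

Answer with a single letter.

Answer: C

Derivation:
Option A: s[2]='f'->'d', delta=(4-6)*7^1 mod 509 = 495, hash=343+495 mod 509 = 329
Option B: s[2]='f'->'b', delta=(2-6)*7^1 mod 509 = 481, hash=343+481 mod 509 = 315
Option C: s[3]='d'->'i', delta=(9-4)*7^0 mod 509 = 5, hash=343+5 mod 509 = 348 <-- target
Option D: s[2]='f'->'e', delta=(5-6)*7^1 mod 509 = 502, hash=343+502 mod 509 = 336
Option E: s[3]='d'->'b', delta=(2-4)*7^0 mod 509 = 507, hash=343+507 mod 509 = 341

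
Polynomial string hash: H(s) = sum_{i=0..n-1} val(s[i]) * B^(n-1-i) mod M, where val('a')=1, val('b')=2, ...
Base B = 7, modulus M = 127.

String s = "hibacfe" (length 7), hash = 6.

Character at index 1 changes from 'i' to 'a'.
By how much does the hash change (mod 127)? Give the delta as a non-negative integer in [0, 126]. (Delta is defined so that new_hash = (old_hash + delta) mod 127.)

Answer: 37

Derivation:
Delta formula: (val(new) - val(old)) * B^(n-1-k) mod M
  val('a') - val('i') = 1 - 9 = -8
  B^(n-1-k) = 7^5 mod 127 = 43
  Delta = -8 * 43 mod 127 = 37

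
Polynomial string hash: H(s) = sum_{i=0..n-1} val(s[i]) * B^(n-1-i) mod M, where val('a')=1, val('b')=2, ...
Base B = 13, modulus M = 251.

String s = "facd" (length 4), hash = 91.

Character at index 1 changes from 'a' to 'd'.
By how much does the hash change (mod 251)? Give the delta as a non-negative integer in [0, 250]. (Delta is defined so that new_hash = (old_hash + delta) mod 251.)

Answer: 5

Derivation:
Delta formula: (val(new) - val(old)) * B^(n-1-k) mod M
  val('d') - val('a') = 4 - 1 = 3
  B^(n-1-k) = 13^2 mod 251 = 169
  Delta = 3 * 169 mod 251 = 5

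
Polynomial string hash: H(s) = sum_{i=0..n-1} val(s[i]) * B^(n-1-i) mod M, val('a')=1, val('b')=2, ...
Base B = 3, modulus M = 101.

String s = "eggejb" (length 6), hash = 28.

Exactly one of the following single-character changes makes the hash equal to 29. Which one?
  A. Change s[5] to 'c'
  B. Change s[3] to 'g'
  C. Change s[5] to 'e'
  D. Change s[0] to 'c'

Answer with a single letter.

Option A: s[5]='b'->'c', delta=(3-2)*3^0 mod 101 = 1, hash=28+1 mod 101 = 29 <-- target
Option B: s[3]='e'->'g', delta=(7-5)*3^2 mod 101 = 18, hash=28+18 mod 101 = 46
Option C: s[5]='b'->'e', delta=(5-2)*3^0 mod 101 = 3, hash=28+3 mod 101 = 31
Option D: s[0]='e'->'c', delta=(3-5)*3^5 mod 101 = 19, hash=28+19 mod 101 = 47

Answer: A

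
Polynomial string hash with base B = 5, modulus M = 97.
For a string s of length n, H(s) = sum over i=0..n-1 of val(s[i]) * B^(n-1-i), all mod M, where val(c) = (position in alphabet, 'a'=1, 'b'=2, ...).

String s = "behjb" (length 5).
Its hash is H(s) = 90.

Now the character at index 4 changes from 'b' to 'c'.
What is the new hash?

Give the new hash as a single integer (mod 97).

val('b') = 2, val('c') = 3
Position k = 4, exponent = n-1-k = 0
B^0 mod M = 5^0 mod 97 = 1
Delta = (3 - 2) * 1 mod 97 = 1
New hash = (90 + 1) mod 97 = 91

Answer: 91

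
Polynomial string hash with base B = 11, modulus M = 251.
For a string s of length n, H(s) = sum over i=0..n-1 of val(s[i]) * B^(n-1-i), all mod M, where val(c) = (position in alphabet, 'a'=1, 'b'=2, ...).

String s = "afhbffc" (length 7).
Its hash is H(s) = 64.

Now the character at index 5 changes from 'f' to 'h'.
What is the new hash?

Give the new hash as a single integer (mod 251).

val('f') = 6, val('h') = 8
Position k = 5, exponent = n-1-k = 1
B^1 mod M = 11^1 mod 251 = 11
Delta = (8 - 6) * 11 mod 251 = 22
New hash = (64 + 22) mod 251 = 86

Answer: 86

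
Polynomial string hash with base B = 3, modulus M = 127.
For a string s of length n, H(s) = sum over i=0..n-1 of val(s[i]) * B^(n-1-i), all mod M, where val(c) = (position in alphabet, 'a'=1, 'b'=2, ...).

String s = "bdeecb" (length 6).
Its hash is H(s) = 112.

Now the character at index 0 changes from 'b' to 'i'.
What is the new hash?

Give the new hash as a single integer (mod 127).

val('b') = 2, val('i') = 9
Position k = 0, exponent = n-1-k = 5
B^5 mod M = 3^5 mod 127 = 116
Delta = (9 - 2) * 116 mod 127 = 50
New hash = (112 + 50) mod 127 = 35

Answer: 35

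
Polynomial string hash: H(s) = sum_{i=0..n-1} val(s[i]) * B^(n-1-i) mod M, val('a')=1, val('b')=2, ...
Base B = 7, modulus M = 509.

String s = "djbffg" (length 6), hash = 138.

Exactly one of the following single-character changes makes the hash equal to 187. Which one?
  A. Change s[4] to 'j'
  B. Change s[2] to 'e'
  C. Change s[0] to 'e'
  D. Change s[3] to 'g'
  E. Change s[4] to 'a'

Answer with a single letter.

Option A: s[4]='f'->'j', delta=(10-6)*7^1 mod 509 = 28, hash=138+28 mod 509 = 166
Option B: s[2]='b'->'e', delta=(5-2)*7^3 mod 509 = 11, hash=138+11 mod 509 = 149
Option C: s[0]='d'->'e', delta=(5-4)*7^5 mod 509 = 10, hash=138+10 mod 509 = 148
Option D: s[3]='f'->'g', delta=(7-6)*7^2 mod 509 = 49, hash=138+49 mod 509 = 187 <-- target
Option E: s[4]='f'->'a', delta=(1-6)*7^1 mod 509 = 474, hash=138+474 mod 509 = 103

Answer: D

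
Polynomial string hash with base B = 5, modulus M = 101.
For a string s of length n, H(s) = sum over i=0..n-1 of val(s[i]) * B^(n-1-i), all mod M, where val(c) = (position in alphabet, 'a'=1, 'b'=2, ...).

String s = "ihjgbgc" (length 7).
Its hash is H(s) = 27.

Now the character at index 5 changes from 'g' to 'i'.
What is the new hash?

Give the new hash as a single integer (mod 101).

Answer: 37

Derivation:
val('g') = 7, val('i') = 9
Position k = 5, exponent = n-1-k = 1
B^1 mod M = 5^1 mod 101 = 5
Delta = (9 - 7) * 5 mod 101 = 10
New hash = (27 + 10) mod 101 = 37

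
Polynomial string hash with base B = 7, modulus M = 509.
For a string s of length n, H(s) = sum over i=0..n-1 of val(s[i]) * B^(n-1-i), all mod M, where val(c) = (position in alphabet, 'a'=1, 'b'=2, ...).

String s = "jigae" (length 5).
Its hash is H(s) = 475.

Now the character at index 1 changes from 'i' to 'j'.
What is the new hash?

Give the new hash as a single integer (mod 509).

val('i') = 9, val('j') = 10
Position k = 1, exponent = n-1-k = 3
B^3 mod M = 7^3 mod 509 = 343
Delta = (10 - 9) * 343 mod 509 = 343
New hash = (475 + 343) mod 509 = 309

Answer: 309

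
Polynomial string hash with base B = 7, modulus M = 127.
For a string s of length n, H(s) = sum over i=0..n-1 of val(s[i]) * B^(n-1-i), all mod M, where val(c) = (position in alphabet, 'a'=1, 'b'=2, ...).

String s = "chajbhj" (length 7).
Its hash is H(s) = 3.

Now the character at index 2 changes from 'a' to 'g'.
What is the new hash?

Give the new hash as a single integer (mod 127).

val('a') = 1, val('g') = 7
Position k = 2, exponent = n-1-k = 4
B^4 mod M = 7^4 mod 127 = 115
Delta = (7 - 1) * 115 mod 127 = 55
New hash = (3 + 55) mod 127 = 58

Answer: 58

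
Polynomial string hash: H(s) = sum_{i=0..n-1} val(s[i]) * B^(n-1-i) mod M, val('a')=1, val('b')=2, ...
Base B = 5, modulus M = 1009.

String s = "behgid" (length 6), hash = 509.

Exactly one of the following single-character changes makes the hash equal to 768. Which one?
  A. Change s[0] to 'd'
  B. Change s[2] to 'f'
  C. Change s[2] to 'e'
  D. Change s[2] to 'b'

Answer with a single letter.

Answer: D

Derivation:
Option A: s[0]='b'->'d', delta=(4-2)*5^5 mod 1009 = 196, hash=509+196 mod 1009 = 705
Option B: s[2]='h'->'f', delta=(6-8)*5^3 mod 1009 = 759, hash=509+759 mod 1009 = 259
Option C: s[2]='h'->'e', delta=(5-8)*5^3 mod 1009 = 634, hash=509+634 mod 1009 = 134
Option D: s[2]='h'->'b', delta=(2-8)*5^3 mod 1009 = 259, hash=509+259 mod 1009 = 768 <-- target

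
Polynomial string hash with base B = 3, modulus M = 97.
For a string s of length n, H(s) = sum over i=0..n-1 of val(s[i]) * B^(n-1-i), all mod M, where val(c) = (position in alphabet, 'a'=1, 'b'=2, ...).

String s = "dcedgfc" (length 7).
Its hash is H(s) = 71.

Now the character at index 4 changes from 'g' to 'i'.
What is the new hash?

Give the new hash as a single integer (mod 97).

val('g') = 7, val('i') = 9
Position k = 4, exponent = n-1-k = 2
B^2 mod M = 3^2 mod 97 = 9
Delta = (9 - 7) * 9 mod 97 = 18
New hash = (71 + 18) mod 97 = 89

Answer: 89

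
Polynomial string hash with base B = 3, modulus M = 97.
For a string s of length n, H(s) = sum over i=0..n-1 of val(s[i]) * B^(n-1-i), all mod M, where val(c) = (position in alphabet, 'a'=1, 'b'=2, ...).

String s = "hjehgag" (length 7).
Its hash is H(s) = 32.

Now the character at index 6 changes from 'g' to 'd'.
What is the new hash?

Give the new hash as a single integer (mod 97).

Answer: 29

Derivation:
val('g') = 7, val('d') = 4
Position k = 6, exponent = n-1-k = 0
B^0 mod M = 3^0 mod 97 = 1
Delta = (4 - 7) * 1 mod 97 = 94
New hash = (32 + 94) mod 97 = 29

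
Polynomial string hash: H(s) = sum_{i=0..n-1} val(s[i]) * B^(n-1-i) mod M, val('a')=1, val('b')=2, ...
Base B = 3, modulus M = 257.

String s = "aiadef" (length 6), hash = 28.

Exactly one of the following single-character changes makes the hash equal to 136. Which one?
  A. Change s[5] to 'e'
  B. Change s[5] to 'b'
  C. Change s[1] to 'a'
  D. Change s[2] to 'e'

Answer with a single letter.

Answer: D

Derivation:
Option A: s[5]='f'->'e', delta=(5-6)*3^0 mod 257 = 256, hash=28+256 mod 257 = 27
Option B: s[5]='f'->'b', delta=(2-6)*3^0 mod 257 = 253, hash=28+253 mod 257 = 24
Option C: s[1]='i'->'a', delta=(1-9)*3^4 mod 257 = 123, hash=28+123 mod 257 = 151
Option D: s[2]='a'->'e', delta=(5-1)*3^3 mod 257 = 108, hash=28+108 mod 257 = 136 <-- target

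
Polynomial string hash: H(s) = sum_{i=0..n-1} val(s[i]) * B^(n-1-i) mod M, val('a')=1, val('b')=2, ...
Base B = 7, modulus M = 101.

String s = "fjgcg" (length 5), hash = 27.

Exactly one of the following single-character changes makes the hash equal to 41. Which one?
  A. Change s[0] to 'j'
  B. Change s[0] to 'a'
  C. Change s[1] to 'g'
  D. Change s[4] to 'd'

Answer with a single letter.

Answer: B

Derivation:
Option A: s[0]='f'->'j', delta=(10-6)*7^4 mod 101 = 9, hash=27+9 mod 101 = 36
Option B: s[0]='f'->'a', delta=(1-6)*7^4 mod 101 = 14, hash=27+14 mod 101 = 41 <-- target
Option C: s[1]='j'->'g', delta=(7-10)*7^3 mod 101 = 82, hash=27+82 mod 101 = 8
Option D: s[4]='g'->'d', delta=(4-7)*7^0 mod 101 = 98, hash=27+98 mod 101 = 24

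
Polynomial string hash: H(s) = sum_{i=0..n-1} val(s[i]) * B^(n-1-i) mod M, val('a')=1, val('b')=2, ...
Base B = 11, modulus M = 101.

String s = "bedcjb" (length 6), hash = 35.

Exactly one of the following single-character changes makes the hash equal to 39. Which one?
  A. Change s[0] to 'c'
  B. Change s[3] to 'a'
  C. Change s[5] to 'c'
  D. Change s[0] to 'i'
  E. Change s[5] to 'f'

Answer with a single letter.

Answer: E

Derivation:
Option A: s[0]='b'->'c', delta=(3-2)*11^5 mod 101 = 57, hash=35+57 mod 101 = 92
Option B: s[3]='c'->'a', delta=(1-3)*11^2 mod 101 = 61, hash=35+61 mod 101 = 96
Option C: s[5]='b'->'c', delta=(3-2)*11^0 mod 101 = 1, hash=35+1 mod 101 = 36
Option D: s[0]='b'->'i', delta=(9-2)*11^5 mod 101 = 96, hash=35+96 mod 101 = 30
Option E: s[5]='b'->'f', delta=(6-2)*11^0 mod 101 = 4, hash=35+4 mod 101 = 39 <-- target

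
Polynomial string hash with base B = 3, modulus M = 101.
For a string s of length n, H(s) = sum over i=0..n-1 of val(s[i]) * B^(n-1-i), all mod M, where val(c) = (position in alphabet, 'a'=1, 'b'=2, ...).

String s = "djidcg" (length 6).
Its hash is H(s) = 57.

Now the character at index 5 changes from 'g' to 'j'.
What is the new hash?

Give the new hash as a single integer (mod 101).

val('g') = 7, val('j') = 10
Position k = 5, exponent = n-1-k = 0
B^0 mod M = 3^0 mod 101 = 1
Delta = (10 - 7) * 1 mod 101 = 3
New hash = (57 + 3) mod 101 = 60

Answer: 60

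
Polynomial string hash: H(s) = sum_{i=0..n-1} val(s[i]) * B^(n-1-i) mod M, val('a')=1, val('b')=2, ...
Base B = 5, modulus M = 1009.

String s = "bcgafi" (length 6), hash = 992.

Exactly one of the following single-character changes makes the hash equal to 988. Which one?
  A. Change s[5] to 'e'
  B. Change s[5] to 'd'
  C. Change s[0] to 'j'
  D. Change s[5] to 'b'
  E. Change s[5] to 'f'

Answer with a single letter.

Answer: A

Derivation:
Option A: s[5]='i'->'e', delta=(5-9)*5^0 mod 1009 = 1005, hash=992+1005 mod 1009 = 988 <-- target
Option B: s[5]='i'->'d', delta=(4-9)*5^0 mod 1009 = 1004, hash=992+1004 mod 1009 = 987
Option C: s[0]='b'->'j', delta=(10-2)*5^5 mod 1009 = 784, hash=992+784 mod 1009 = 767
Option D: s[5]='i'->'b', delta=(2-9)*5^0 mod 1009 = 1002, hash=992+1002 mod 1009 = 985
Option E: s[5]='i'->'f', delta=(6-9)*5^0 mod 1009 = 1006, hash=992+1006 mod 1009 = 989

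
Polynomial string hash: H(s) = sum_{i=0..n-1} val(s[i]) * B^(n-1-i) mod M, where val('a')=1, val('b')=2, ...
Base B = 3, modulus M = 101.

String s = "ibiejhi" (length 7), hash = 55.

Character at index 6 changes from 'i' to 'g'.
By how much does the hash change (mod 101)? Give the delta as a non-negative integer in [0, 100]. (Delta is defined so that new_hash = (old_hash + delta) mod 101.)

Delta formula: (val(new) - val(old)) * B^(n-1-k) mod M
  val('g') - val('i') = 7 - 9 = -2
  B^(n-1-k) = 3^0 mod 101 = 1
  Delta = -2 * 1 mod 101 = 99

Answer: 99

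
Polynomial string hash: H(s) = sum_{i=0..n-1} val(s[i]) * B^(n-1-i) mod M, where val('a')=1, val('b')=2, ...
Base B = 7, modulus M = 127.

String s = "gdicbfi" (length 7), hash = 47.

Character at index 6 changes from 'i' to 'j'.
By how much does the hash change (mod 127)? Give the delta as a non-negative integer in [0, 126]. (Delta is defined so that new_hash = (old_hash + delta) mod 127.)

Answer: 1

Derivation:
Delta formula: (val(new) - val(old)) * B^(n-1-k) mod M
  val('j') - val('i') = 10 - 9 = 1
  B^(n-1-k) = 7^0 mod 127 = 1
  Delta = 1 * 1 mod 127 = 1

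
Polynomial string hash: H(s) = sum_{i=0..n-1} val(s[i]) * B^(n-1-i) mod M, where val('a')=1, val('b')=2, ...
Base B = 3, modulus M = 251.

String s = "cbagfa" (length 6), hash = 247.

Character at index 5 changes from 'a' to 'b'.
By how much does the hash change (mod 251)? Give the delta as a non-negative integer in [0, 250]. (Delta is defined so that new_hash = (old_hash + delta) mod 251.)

Delta formula: (val(new) - val(old)) * B^(n-1-k) mod M
  val('b') - val('a') = 2 - 1 = 1
  B^(n-1-k) = 3^0 mod 251 = 1
  Delta = 1 * 1 mod 251 = 1

Answer: 1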